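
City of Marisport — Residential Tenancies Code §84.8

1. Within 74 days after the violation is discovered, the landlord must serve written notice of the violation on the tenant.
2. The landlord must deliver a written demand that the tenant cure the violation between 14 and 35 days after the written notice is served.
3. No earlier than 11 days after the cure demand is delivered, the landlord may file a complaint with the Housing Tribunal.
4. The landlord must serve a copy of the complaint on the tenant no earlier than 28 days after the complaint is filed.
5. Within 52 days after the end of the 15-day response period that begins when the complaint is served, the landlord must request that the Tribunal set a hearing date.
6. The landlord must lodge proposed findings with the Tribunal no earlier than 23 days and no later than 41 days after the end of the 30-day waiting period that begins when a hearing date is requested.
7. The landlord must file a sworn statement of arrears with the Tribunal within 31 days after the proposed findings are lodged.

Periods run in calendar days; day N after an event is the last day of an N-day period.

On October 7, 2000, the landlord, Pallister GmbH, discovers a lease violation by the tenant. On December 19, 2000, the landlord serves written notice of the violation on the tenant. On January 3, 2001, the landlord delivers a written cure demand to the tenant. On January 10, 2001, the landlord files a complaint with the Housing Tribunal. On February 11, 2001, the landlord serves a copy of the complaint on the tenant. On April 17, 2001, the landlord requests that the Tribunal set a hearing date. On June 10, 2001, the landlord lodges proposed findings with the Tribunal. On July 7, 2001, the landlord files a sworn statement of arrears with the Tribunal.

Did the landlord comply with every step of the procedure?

Step 1: 74 days after October 7, 2000 (when the violation is discovered) is December 20, 2000; December 19, 2000 is within that limit.
Step 2: the window is 14–35 days after December 19, 2000 (when the written notice is served), so January 2, 2001 through January 23, 2001; January 3, 2001 falls inside that range.
Step 3: the earliest permitted date is 11 days after January 3, 2001 (when the cure demand is delivered), i.e. January 14, 2001; done January 10, 2001 — 4 days too early.
That is the first point of non-compliance.

No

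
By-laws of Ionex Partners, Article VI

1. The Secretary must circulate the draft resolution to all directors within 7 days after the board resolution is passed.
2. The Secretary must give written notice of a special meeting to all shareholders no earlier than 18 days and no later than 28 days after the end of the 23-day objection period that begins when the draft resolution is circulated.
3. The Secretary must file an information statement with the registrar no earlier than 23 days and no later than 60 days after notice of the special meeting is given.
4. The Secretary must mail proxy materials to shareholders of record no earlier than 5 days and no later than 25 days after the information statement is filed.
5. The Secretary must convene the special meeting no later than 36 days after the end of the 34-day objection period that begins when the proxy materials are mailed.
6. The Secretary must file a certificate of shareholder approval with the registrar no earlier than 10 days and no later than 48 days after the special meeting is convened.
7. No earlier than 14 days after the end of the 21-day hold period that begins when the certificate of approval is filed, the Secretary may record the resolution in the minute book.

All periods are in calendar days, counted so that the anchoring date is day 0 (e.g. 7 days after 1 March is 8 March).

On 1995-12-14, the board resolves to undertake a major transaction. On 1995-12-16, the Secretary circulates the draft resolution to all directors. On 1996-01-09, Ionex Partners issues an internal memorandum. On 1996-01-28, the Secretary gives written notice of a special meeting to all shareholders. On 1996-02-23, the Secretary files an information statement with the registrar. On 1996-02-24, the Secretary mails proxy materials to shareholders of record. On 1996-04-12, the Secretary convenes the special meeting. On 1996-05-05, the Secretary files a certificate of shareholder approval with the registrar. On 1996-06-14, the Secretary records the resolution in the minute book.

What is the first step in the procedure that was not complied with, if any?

Step 4

Step 1 — counting 7 days from 1995-12-14 (when the board resolution is passed) gives a deadline of 1995-12-21; done 1995-12-16 — timely.
Step 2 — 18 and 28 days from 1996-01-08 (end of the 23-day objection period, which began when the draft resolution is circulated on 1995-12-16) are 1996-01-26 and 1996-02-05 respectively; done 1996-01-28, which is between those dates.
Step 3 — 23 and 60 days from 1996-01-28 (when notice of the special meeting is given) are 1996-02-20 and 1996-03-28 respectively; done 1996-02-23 — within the window.
Step 4 — 5 and 25 days from 1996-02-23 (when the information statement is filed) are 1996-02-28 and 1996-03-19 respectively; done 1996-02-24 — 4 days before the window opened.
That is the first point of non-compliance.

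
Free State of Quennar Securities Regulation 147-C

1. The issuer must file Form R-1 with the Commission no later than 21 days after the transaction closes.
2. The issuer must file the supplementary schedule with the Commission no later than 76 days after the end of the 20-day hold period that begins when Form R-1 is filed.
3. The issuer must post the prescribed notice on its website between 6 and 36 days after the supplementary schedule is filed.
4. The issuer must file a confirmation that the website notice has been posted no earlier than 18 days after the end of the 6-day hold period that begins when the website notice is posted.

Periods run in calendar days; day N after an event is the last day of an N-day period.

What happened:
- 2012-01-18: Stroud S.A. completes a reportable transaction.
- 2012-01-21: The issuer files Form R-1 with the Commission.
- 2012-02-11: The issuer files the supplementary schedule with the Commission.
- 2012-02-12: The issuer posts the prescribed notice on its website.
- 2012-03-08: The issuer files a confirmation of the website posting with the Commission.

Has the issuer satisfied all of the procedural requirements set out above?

No

Step 1 — counting 21 days from 2012-01-18 (when the transaction closes) gives a deadline of 2012-02-08; completed 2012-01-21, before the deadline.
Step 2 — counting 76 days from 2012-02-10 (end of the 20-day hold period, which began when Form R-1 is filed on 2012-01-21) gives a deadline of 2012-04-26; 2012-02-11 is within that limit.
Step 3 — 6 and 36 days from 2012-02-11 (when the supplementary schedule is filed) are 2012-02-17 and 2012-03-18 respectively; done 2012-02-12 — 5 days before the window opened.
That is the first point of non-compliance.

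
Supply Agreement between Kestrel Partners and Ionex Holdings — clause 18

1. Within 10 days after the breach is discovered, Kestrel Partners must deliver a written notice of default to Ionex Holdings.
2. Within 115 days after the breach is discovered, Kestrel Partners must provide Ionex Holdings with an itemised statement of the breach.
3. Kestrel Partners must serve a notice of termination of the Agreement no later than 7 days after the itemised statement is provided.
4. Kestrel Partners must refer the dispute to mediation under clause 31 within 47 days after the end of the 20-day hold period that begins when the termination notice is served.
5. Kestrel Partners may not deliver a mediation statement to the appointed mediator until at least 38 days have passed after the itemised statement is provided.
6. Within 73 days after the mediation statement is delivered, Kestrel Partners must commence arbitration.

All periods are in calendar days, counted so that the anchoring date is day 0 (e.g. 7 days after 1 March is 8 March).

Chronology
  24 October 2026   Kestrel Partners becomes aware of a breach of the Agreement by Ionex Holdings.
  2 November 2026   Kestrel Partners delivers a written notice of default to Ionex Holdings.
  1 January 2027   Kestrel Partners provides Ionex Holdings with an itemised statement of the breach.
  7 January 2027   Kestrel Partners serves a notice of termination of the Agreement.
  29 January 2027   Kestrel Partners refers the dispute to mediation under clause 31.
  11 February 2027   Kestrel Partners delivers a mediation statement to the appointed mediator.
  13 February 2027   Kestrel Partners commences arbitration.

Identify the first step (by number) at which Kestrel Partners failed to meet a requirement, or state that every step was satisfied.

Step 1 — counting 10 days from 24 October 2026 (when the breach is discovered) gives a deadline of 3 November 2026; 2 November 2026 is within that limit.
Step 2 — counting 115 days from 24 October 2026 (when the breach is discovered) gives a deadline of 16 February 2027; 1 January 2027 is within that limit.
Step 3 — counting 7 days from 1 January 2027 (when the itemised statement is provided) gives a deadline of 8 January 2027; completed 7 January 2027, before the deadline.
Step 4 — counting 47 days from 27 January 2027 (end of the 20-day hold period, which began when the termination notice is served on 7 January 2027) gives a deadline of 15 March 2027; done 29 January 2027 — timely.
Step 5 — must wait 38 days from 1 January 2027 (when the itemised statement is provided), so not before 8 February 2027; 11 February 2027 is on or after that date.
Step 6 — counting 73 days from 11 February 2027 (when the mediation statement is delivered) gives a deadline of 25 April 2027; done 13 February 2027 — timely.

None — every step was satisfied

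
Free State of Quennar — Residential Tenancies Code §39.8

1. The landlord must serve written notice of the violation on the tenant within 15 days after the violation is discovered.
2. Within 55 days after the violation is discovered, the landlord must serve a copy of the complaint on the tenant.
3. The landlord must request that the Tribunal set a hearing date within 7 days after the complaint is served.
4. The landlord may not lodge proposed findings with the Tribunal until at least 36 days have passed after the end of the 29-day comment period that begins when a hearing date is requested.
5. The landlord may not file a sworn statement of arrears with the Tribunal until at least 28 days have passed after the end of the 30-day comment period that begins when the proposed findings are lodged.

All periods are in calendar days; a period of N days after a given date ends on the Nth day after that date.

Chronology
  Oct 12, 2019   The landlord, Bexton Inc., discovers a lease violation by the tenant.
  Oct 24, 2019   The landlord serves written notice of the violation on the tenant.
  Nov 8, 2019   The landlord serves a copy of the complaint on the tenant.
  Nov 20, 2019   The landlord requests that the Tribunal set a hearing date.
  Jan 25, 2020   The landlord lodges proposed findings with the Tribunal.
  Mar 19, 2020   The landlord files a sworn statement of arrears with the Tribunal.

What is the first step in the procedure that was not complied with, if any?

Step 3

Step 1 — counting 15 days from Oct 12, 2019 (when the violation is discovered) gives a deadline of Oct 27, 2019; done Oct 24, 2019 — timely.
Step 2 — counting 55 days from Oct 12, 2019 (when the violation is discovered) gives a deadline of Dec 6, 2019; done Nov 8, 2019 — timely.
Step 3 — counting 7 days from Nov 8, 2019 (when the complaint is served) gives a deadline of Nov 15, 2019; done Nov 20, 2019 — 5 days late.
The procedure was therefore not followed at step 3.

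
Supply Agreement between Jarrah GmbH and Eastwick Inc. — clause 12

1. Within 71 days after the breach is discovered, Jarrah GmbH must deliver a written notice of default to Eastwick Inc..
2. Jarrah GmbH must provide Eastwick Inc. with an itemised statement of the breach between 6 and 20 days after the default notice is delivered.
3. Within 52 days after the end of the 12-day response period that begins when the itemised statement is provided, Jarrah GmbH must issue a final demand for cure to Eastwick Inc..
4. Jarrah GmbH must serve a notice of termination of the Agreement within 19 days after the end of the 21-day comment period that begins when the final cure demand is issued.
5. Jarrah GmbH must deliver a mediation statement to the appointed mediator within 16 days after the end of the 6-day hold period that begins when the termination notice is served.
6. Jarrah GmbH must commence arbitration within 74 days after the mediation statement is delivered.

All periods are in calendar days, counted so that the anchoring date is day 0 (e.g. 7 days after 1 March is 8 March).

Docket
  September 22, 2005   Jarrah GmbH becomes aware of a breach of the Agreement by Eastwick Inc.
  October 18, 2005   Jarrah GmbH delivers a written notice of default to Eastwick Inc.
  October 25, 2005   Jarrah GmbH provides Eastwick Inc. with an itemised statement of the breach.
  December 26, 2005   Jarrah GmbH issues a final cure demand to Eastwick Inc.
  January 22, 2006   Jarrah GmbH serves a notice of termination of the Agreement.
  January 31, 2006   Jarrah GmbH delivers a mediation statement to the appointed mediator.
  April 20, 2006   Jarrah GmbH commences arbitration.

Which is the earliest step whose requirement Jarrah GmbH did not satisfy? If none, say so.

Step 6

Step 1: 71 days after September 22, 2005 (when the breach is discovered) is December 2, 2005; October 18, 2005 is within that limit.
Step 2: the window is 6–20 days after October 18, 2005 (when the default notice is delivered), so October 24, 2005 through November 7, 2005; done October 25, 2005, which is between those dates.
Step 3: 52 days after November 6, 2005 (end of the 12-day response period, which began when the itemised statement is provided on October 25, 2005) is December 28, 2005; December 26, 2005 is within that limit.
Step 4: 19 days after January 16, 2006 (end of the 21-day comment period, which began when the final cure demand is issued on December 26, 2005) is February 4, 2006; completed January 22, 2006, before the deadline.
Step 5: 16 days after January 28, 2006 (end of the 6-day hold period, which began when the termination notice is served on January 22, 2006) is February 13, 2006; completed January 31, 2006, before the deadline.
Step 6: 74 days after January 31, 2006 (when the mediation statement is delivered) is April 15, 2006; done April 20, 2006 — 5 days late.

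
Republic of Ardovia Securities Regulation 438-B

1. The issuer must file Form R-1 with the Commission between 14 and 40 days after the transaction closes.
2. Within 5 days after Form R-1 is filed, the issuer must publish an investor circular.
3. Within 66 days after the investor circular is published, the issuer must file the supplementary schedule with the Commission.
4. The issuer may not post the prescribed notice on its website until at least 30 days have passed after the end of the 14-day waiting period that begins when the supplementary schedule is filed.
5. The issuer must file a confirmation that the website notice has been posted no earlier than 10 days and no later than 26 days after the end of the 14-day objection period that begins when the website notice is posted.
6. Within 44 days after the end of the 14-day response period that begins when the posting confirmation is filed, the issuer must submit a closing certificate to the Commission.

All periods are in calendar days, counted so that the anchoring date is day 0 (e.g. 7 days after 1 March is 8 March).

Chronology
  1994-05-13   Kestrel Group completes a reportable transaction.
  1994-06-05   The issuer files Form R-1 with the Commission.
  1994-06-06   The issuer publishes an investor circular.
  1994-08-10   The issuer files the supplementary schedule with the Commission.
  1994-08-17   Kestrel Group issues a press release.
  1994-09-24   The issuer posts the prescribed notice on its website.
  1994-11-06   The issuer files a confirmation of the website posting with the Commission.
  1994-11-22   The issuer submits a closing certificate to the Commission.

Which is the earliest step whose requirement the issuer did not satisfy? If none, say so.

Step 1 — 14 and 40 days from 1994-05-13 (when the transaction closes) are 1994-05-27 and 1994-06-22 respectively; done 1994-06-05, which is between those dates.
Step 2 — counting 5 days from 1994-06-05 (when Form R-1 is filed) gives a deadline of 1994-06-10; completed 1994-06-06, before the deadline.
Step 3 — counting 66 days from 1994-06-06 (when the investor circular is published) gives a deadline of 1994-08-11; done 1994-08-10 — timely.
Step 4 — must wait 30 days from 1994-08-24 (end of the 14-day waiting period, which began when the supplementary schedule is filed on 1994-08-10), so not before 1994-09-23; done 1994-09-24 — permitted.
Step 5 — 10 and 26 days from 1994-10-08 (end of the 14-day objection period, which began when the website notice is posted on 1994-09-24) are 1994-10-18 and 1994-11-03 respectively; 1994-11-06 is 3 days past the end of the window.
That is the first point of non-compliance.

Step 5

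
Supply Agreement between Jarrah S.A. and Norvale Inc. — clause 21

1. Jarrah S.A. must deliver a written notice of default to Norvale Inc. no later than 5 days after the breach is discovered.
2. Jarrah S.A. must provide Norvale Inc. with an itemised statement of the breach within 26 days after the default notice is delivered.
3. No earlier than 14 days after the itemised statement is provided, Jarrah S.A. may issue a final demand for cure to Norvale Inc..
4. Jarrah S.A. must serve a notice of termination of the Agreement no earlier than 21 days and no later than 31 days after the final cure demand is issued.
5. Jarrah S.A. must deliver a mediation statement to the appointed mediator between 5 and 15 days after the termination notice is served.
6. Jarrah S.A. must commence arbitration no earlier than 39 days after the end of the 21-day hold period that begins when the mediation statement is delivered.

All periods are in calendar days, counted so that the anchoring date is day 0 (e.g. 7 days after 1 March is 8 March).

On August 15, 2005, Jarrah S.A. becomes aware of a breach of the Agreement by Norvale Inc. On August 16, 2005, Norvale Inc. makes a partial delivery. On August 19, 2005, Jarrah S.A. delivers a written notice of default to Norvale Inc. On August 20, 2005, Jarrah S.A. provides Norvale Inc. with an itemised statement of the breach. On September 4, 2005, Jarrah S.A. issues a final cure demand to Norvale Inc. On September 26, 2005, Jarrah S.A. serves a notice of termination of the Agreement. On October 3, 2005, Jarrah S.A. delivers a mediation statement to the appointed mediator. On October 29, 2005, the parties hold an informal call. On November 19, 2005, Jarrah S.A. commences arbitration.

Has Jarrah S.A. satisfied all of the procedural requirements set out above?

No

Step 1: 5 days after August 15, 2005 (when the breach is discovered) is August 20, 2005; completed August 19, 2005, before the deadline.
Step 2: 26 days after August 19, 2005 (when the default notice is delivered) is September 14, 2005; completed August 20, 2005, before the deadline.
Step 3: the earliest permitted date is 14 days after August 20, 2005 (when the itemised statement is provided), i.e. September 3, 2005; done September 4, 2005 — permitted.
Step 4: the window is 21–31 days after September 4, 2005 (when the final cure demand is issued), so September 25, 2005 through October 5, 2005; September 26, 2005 falls inside that range.
Step 5: the window is 5–15 days after September 26, 2005 (when the termination notice is served), so October 1, 2005 through October 11, 2005; done October 3, 2005 — within the window.
Step 6: the earliest permitted date is 39 days after October 24, 2005 (end of the 21-day hold period, which began when the mediation statement is delivered on October 3, 2005), i.e. December 2, 2005; acted on November 19, 2005, 13 days prematurely.
The procedure was therefore not followed at step 6.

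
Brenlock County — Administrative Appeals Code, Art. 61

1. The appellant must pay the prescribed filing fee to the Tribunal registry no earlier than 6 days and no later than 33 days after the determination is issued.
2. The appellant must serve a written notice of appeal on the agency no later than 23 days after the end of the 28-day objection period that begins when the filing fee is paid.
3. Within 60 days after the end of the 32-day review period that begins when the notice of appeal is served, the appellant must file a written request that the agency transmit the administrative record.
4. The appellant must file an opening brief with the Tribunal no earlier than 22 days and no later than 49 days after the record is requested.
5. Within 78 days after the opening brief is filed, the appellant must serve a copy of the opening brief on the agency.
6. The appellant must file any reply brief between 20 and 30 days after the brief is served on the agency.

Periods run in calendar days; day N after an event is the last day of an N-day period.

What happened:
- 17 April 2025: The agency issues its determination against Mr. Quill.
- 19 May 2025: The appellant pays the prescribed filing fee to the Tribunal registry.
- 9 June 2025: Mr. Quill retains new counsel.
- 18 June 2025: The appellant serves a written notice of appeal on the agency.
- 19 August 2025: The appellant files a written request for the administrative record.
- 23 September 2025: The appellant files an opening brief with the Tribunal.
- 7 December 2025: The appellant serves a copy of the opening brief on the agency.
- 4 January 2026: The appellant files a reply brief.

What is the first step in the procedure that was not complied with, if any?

Step 1 — 6 and 33 days from 17 April 2025 (when the determination is issued) are 23 April 2025 and 20 May 2025 respectively; 19 May 2025 falls inside that range.
Step 2 — counting 23 days from 16 June 2025 (end of the 28-day objection period, which began when the filing fee is paid on 19 May 2025) gives a deadline of 9 July 2025; done 18 June 2025 — timely.
Step 3 — counting 60 days from 20 July 2025 (end of the 32-day review period, which began when the notice of appeal is served on 18 June 2025) gives a deadline of 18 September 2025; done 19 August 2025 — timely.
Step 4 — 22 and 49 days from 19 August 2025 (when the record is requested) are 10 September 2025 and 7 October 2025 respectively; done 23 September 2025 — within the window.
Step 5 — counting 78 days from 23 September 2025 (when the opening brief is filed) gives a deadline of 10 December 2025; 7 December 2025 is within that limit.
Step 6 — 20 and 30 days from 7 December 2025 (when the brief is served on the agency) are 27 December 2025 and 6 January 2026 respectively; done 4 January 2026 — within the window.

None — every step was satisfied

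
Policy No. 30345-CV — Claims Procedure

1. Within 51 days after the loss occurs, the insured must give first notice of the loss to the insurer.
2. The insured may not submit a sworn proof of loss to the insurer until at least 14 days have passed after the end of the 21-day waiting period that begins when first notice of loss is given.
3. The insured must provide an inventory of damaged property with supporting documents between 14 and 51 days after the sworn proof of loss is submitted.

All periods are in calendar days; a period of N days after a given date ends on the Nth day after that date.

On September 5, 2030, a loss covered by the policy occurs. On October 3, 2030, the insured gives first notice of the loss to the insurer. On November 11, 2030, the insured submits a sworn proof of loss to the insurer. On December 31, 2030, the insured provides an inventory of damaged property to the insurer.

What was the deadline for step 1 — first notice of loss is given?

October 26, 2030

Step 1 runs from September 5, 2030, when the loss occurs. 51 days after September 5, 2030 is October 26, 2030.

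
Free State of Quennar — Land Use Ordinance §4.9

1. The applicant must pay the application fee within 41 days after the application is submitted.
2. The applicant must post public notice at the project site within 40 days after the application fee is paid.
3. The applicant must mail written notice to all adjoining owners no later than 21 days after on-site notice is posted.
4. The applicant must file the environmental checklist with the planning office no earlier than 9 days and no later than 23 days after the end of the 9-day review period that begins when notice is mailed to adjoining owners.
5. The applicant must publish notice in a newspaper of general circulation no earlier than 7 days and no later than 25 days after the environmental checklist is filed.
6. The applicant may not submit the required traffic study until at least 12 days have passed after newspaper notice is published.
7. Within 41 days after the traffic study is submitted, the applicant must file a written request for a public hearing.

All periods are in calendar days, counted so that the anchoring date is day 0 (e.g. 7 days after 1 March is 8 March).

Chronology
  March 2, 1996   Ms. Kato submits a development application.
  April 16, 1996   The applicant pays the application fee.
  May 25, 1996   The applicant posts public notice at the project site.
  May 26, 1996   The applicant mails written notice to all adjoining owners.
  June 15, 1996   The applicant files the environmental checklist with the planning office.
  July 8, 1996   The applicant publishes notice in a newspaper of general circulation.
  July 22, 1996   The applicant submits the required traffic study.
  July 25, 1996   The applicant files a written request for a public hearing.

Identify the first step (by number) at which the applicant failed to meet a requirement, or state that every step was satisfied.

(1) due by March 2, 1996 + 41 days = April 12, 1996; April 16, 1996 misses that deadline by 4 days.
No need to go further; step 1 was not satisfied.

Step 1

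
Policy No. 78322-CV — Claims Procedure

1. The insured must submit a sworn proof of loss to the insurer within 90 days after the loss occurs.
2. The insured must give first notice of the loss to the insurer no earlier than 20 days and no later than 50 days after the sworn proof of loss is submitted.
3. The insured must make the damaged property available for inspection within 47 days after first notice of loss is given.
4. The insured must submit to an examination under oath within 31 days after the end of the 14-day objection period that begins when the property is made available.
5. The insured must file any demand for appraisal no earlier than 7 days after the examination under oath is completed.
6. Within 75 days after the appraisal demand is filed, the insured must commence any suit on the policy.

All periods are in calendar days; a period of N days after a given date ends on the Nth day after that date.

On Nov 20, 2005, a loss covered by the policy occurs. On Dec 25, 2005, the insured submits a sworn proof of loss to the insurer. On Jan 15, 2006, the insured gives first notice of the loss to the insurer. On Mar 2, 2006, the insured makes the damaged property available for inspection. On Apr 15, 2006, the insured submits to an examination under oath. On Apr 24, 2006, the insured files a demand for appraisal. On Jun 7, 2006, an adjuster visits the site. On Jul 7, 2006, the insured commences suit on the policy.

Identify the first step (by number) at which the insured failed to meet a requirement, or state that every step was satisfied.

(1) due by Nov 20, 2005 + 90 days = Feb 18, 2006; completed Dec 25, 2005, before the deadline.
(2) the permitted window runs from Dec 25, 2005 + 20 = Jan 14, 2006 to Dec 25, 2005 + 50 = Feb 13, 2006; done Jan 15, 2006, which is between those dates.
(3) due by Jan 15, 2006 + 47 days = Mar 3, 2006; done Mar 2, 2006 — timely.
(4) due by Mar 16, 2006 + 31 days = Apr 16, 2006; Apr 15, 2006 is within that limit.
(5) permitted from Apr 15, 2006 + 7 days = Apr 22, 2006 onward; done Apr 24, 2006, after the minimum wait.
(6) due by Apr 24, 2006 + 75 days = Jul 8, 2006; completed Jul 7, 2006, before the deadline.

None — every step was satisfied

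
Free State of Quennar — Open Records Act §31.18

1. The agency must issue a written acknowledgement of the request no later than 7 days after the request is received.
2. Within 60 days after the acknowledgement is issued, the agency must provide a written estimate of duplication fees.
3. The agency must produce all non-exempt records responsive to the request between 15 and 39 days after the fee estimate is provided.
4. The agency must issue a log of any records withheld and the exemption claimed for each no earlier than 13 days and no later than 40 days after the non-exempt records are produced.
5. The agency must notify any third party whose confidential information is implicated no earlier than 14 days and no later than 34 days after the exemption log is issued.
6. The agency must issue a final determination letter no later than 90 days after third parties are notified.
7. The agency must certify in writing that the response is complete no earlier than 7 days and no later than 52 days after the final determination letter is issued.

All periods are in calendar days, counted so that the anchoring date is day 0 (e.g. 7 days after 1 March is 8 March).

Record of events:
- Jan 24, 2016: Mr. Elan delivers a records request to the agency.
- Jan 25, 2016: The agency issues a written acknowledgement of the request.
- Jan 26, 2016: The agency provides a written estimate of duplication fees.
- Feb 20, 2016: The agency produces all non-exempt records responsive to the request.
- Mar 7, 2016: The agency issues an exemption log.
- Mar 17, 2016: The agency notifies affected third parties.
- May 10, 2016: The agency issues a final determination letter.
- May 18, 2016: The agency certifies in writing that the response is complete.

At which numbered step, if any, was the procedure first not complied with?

Step 5

Step 1 — counting 7 days from Jan 24, 2016 (when the request is received) gives a deadline of Jan 31, 2016; Jan 25, 2016 is within that limit.
Step 2 — counting 60 days from Jan 25, 2016 (when the acknowledgement is issued) gives a deadline of Mar 25, 2016; done Jan 26, 2016 — timely.
Step 3 — 15 and 39 days from Jan 26, 2016 (when the fee estimate is provided) are Feb 10, 2016 and Mar 5, 2016 respectively; done Feb 20, 2016 — within the window.
Step 4 — 13 and 40 days from Feb 20, 2016 (when the non-exempt records are produced) are Mar 4, 2016 and Mar 31, 2016 respectively; Mar 7, 2016 falls inside that range.
Step 5 — 14 and 34 days from Mar 7, 2016 (when the exemption log is issued) are Mar 21, 2016 and Apr 10, 2016 respectively; Mar 17, 2016 is 4 days too early.
The analysis stops there.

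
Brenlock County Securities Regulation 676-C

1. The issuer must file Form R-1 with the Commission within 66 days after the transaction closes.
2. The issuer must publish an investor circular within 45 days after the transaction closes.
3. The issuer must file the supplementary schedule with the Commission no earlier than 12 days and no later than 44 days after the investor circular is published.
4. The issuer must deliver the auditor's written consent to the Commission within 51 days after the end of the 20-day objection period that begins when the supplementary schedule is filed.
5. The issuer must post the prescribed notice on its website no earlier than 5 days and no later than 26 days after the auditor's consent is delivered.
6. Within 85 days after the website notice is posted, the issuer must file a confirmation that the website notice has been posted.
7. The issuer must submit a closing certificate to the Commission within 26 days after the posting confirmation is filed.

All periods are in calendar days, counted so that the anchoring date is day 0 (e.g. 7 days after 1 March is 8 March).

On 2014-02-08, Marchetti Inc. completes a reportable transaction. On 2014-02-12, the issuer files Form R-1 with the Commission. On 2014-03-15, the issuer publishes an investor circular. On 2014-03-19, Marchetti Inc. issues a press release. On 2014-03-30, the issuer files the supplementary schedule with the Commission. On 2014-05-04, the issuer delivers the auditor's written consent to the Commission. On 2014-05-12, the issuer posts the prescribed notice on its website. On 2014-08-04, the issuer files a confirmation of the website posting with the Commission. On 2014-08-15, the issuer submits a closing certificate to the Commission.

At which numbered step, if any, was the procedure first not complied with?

None — every step was satisfied

Step 1 — counting 66 days from 2014-02-08 (when the transaction closes) gives a deadline of 2014-04-15; completed 2014-02-12, before the deadline.
Step 2 — counting 45 days from 2014-02-08 (when the transaction closes) gives a deadline of 2014-03-25; 2014-03-15 is within that limit.
Step 3 — 12 and 44 days from 2014-03-15 (when the investor circular is published) are 2014-03-27 and 2014-04-28 respectively; 2014-03-30 falls inside that range.
Step 4 — counting 51 days from 2014-04-19 (end of the 20-day objection period, which began when the supplementary schedule is filed on 2014-03-30) gives a deadline of 2014-06-09; done 2014-05-04 — timely.
Step 5 — 5 and 26 days from 2014-05-04 (when the auditor's consent is delivered) are 2014-05-09 and 2014-05-30 respectively; done 2014-05-12, which is between those dates.
Step 6 — counting 85 days from 2014-05-12 (when the website notice is posted) gives a deadline of 2014-08-05; done 2014-08-04 — timely.
Step 7 — counting 26 days from 2014-08-04 (when the posting confirmation is filed) gives a deadline of 2014-08-30; done 2014-08-15 — timely.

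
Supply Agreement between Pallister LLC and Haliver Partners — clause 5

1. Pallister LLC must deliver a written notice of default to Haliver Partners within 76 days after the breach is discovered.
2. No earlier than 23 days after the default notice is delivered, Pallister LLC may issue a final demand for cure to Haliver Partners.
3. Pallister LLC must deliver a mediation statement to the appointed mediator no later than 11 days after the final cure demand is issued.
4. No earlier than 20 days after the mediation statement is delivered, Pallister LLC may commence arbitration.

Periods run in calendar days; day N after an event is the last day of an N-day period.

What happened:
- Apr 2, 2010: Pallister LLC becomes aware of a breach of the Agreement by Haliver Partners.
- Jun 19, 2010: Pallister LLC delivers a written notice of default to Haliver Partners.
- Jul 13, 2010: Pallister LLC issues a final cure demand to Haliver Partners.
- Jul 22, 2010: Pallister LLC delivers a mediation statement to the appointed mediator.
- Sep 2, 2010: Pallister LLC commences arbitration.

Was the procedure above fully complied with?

Step 1: 76 days after Apr 2, 2010 (when the breach is discovered) is Jun 17, 2010; not done until Jun 19, 2010, 2 days after the deadline.
No need to go further; step 1 was not satisfied.

No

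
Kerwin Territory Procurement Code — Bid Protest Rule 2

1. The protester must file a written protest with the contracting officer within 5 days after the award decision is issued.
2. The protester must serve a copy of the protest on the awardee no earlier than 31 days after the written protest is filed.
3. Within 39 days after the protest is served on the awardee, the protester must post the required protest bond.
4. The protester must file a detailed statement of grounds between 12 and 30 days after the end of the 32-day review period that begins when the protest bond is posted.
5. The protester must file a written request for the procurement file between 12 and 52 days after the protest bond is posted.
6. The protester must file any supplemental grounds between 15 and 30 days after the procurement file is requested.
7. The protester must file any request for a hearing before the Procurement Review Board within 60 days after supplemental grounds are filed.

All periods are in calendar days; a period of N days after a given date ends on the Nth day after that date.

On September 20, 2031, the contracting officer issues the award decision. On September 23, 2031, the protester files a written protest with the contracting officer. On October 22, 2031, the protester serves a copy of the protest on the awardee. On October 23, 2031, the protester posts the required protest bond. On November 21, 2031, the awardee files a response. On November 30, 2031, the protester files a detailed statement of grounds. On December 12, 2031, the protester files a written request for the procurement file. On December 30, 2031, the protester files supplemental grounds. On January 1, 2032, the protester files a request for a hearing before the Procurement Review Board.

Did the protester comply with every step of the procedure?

Step 1: 5 days after September 20, 2031 (when the award decision is issued) is September 25, 2031; completed September 23, 2031, before the deadline.
Step 2: the earliest permitted date is 31 days after September 23, 2031 (when the written protest is filed), i.e. October 24, 2031; October 22, 2031 is 2 days before the earliest permitted date.
That is the first point of non-compliance.

No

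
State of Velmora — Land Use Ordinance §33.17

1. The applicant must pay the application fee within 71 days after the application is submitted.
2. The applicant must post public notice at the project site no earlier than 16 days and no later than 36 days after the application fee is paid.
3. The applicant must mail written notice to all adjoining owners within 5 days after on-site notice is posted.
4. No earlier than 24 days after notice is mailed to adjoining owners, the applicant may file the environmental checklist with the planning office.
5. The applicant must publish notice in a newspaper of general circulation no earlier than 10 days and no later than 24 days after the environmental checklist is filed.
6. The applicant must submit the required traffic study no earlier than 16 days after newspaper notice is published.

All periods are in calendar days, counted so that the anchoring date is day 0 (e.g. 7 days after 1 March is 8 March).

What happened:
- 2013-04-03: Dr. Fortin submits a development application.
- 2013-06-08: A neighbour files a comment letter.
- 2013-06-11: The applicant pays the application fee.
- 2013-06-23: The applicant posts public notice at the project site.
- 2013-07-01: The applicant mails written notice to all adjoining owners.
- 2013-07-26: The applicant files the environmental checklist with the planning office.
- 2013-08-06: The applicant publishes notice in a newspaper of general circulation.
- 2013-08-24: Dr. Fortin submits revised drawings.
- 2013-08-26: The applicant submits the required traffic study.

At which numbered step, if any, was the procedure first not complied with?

Step 1 — counting 71 days from 2013-04-03 (when the application is submitted) gives a deadline of 2013-06-13; completed 2013-06-11, before the deadline.
Step 2 — 16 and 36 days from 2013-06-11 (when the application fee is paid) are 2013-06-27 and 2013-07-17 respectively; 2013-06-23 is 4 days too early.
The procedure was therefore not followed at step 2.

Step 2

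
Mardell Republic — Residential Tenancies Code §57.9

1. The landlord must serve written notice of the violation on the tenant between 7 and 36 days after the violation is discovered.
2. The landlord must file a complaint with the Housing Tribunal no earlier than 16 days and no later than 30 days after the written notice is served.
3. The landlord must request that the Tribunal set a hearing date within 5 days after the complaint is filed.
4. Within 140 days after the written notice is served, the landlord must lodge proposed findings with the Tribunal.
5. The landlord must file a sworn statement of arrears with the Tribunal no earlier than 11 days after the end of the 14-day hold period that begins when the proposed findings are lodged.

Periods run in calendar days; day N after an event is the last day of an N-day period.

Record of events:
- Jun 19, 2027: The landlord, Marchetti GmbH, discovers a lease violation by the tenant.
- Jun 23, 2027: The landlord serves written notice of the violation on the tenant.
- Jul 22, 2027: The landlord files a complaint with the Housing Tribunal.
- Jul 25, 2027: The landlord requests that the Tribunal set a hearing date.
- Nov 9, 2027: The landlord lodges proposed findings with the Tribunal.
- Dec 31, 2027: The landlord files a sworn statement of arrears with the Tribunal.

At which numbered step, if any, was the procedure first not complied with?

Step 1

Step 1: the window is 7–36 days after Jun 19, 2027 (when the violation is discovered), so Jun 26, 2027 through Jul 25, 2027; Jun 23, 2027 is 3 days too early.
Later steps need not be reached.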